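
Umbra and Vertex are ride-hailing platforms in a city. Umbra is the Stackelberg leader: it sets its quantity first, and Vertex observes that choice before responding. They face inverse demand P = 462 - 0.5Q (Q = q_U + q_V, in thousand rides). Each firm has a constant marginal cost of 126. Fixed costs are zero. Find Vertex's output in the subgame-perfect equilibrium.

The follower Vertex best-responds to any q_U: π_V = (462 - 0.5Q)q_V - 126q_V.
Setting the follower's marginal profit to zero, 336 - (1/2)q_U - q_V = 0, i.e. q_V = (336 - (1/2)q_U).
The leader anticipates this reaction. Substituting into P = 462 - 0.5Q gives P = 294 - (1/4)q_U, so π_U = (294 - (1/4)q_U)q_U - 126q_U.
The leader's first-order condition 168 - (1/2)q_U = 0 yields q_U = 336.
Then q_V = (336 - (1/2)·336) = 168.

168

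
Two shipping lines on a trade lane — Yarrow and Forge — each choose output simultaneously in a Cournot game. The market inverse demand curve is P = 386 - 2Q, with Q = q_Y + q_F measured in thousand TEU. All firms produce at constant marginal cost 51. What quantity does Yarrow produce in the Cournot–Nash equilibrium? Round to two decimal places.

55.83

Each firm earns π_i = (386 - 2Q)q_i - 51q_i.
First-order condition (treating rivals' output as given): 335 - 4q_i - 2q_j = 0.
By symmetry each firm produces the same amount; substituting q_j = q_i yields q_i = 335/6.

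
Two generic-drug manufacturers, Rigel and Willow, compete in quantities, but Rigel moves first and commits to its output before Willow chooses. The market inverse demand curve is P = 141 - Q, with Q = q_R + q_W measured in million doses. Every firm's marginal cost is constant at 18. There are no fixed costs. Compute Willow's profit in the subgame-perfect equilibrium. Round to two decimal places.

945.56

Solve by backward induction. Given q_R, the follower Willow maximises π_W = (141 - q_R - q_W)q_W - 18q_W.
∂π_W/∂q_W = 123 - q_R - 2q_W = 0 gives the reaction function q_W = (123 - q_R)/2.
Rigel substitutes q_W(q_R) into its own profit: π_R = q_R(141 - q_R - (123 - q_R)/2) - 18q_R = (159/2 - (1/2)q_R)q_R - 18q_R.
The leader's first-order condition 123/2 - q_R = 0 yields q_R = 123/2.
Then q_W = (123 - 123/2)/2 = 123/4.
Price P = 141 - 369/4 = 195/4.
Willow's profit: (195/4 - 18)·(123/4) = 945.5625.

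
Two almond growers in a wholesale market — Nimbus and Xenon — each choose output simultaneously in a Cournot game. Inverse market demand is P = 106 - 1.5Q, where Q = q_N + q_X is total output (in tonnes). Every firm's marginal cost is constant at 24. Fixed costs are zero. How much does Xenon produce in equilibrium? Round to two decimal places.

18.22

Each firm earns π_i = (106 - 1.5Q)q_i - 24q_i.
Setting ∂π_i/∂q_i = 0 with rivals' quantities fixed: 82 - 3q_i - (3/2)q_j = 0.
With identical firms every q_j equals q_i, so q_j = q_i and 82 = (9/2)q_i, giving q_i = 164/9.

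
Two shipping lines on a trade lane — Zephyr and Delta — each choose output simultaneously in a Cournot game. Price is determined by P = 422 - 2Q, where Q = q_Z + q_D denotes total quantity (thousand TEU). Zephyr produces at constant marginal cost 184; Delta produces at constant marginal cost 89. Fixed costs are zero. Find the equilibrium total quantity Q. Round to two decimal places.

95.17

Zephyr's profit: π_Z = (422 - 2Q)q_Z - (184q_Z). Setting ∂π_Z/∂q_Z = 0: 238 - 4q_Z - 2(q_D) = 0.
Delta's profit: π_D = (422 - 2Q)q_D - (89q_D). Setting ∂π_D/∂q_D = 0: 333 - 4q_D - 2(q_Z) = 0.
So q_Z = (238 - 2q_D)/4 and q_D = (333 - 2q_Z)/4.
Substituting one into the other gives q_Z = 143/6 and q_D = 214/3.
Total output Q = 143/6 + 214/3 = 571/6.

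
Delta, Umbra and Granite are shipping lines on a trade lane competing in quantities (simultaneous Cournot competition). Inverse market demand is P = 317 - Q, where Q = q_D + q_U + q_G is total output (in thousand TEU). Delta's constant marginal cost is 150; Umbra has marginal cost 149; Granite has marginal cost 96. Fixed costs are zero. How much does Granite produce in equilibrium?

Delta's profit: π_D = (317 - Q)q_D - (150q_D). Setting ∂π_D/∂q_D = 0: 167 - 2q_D - (q_U + q_G) = 0.
Umbra's profit: π_U = (317 - Q)q_U - (149q_U). Setting ∂π_U/∂q_U = 0: 168 - 2q_U - (q_D + q_G) = 0.
Granite's first-order condition: 221 - 2q_G - (q_D + q_U) = 0.
Summing all 3 equations gives 556 − 4Q = 0, hence Q = 139.
Back-substituting: q_D = (167 − 139) = 28, q_U = (168 − 139) = 29, q_G = (221 − 139) = 82.

82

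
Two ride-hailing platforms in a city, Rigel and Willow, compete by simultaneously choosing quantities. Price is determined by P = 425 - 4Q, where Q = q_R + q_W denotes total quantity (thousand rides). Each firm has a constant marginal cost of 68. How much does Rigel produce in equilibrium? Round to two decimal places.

A representative firm's profit is π_i = q_i(425 - 4Q) - 68q_i.
First-order condition (treating rivals' output as given): 357 - 8q_i - 4q_j = 0.
By symmetry each firm produces the same amount; substituting q_j = q_i yields q_i = 357/12 = 119/4.

29.75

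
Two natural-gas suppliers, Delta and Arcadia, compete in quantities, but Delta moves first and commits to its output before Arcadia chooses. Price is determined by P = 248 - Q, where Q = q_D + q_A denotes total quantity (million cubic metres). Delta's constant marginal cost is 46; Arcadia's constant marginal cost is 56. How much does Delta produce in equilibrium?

The follower Arcadia best-responds to any q_D: π_A = (248 - Q)q_A - 56q_A.
∂π_A/∂q_A = 192 - q_D - 2q_A = 0 gives the reaction function q_A = (192 - q_D)/2.
Delta substitutes q_A(q_D) into its own profit: π_D = q_D(248 - q_D - (192 - q_D)/2) - 46q_D = (152 - (1/2)q_D)q_D - 46q_D.
The leader's first-order condition 106 - q_D = 0 yields q_D = 106.
Then q_A = (192 - 106)/2 = 43.

106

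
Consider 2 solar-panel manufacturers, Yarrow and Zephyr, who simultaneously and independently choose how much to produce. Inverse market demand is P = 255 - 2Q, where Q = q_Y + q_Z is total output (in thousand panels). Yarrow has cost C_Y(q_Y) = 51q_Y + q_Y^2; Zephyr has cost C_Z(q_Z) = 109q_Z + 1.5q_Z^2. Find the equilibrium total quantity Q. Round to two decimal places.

Yarrow's profit: π_Y = (255 - 2Q)q_Y - (51q_Y + q_Y²). Setting ∂π_Y/∂q_Y = 0: 204 - 6q_Y - 2(q_Z) = 0.
Zephyr's profit: π_Z = (255 - 2Q)q_Z - (109q_Z + (3/2)q_Z²). Setting ∂π_Z/∂q_Z = 0: 146 - 7q_Z - 2(q_Y) = 0.
Best responses: q_Y = (204 - 2q_Z)/6, q_Z = (146 - 2q_Y)/7.
Solving the pair: q_Y = 568/19, q_Z = 234/19.
Total output Q = 568/19 + 234/19 = 802/19.

42.21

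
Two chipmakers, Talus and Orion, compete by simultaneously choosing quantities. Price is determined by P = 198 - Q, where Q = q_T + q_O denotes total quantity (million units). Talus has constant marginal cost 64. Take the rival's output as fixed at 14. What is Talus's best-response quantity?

With the rival's output fixed at 14, Talus's profit is π_T = (198 - 14 - q_T)q_T - (64q_T) = (184 - q_T)q_T - (64q_T).
∂π_T/∂q_T = 120 - 2q_T = 0, so q_T = 60.

60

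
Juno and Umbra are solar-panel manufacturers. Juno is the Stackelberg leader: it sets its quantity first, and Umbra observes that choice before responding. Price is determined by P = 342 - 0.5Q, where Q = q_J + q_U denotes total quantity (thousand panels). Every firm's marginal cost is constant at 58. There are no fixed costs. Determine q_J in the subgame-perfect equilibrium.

284

Solve by backward induction. Given q_J, the follower Umbra maximises π_U = (342 - (1/2)q_J - (1/2)q_U)q_U - 58q_U.
Setting the follower's marginal profit to zero, 284 - (1/2)q_J - q_U = 0, i.e. q_U = (284 - (1/2)q_J).
Juno substitutes q_U(q_J) into its own profit: π_J = q_J(342 - (1/2)q_J - (284 - (1/2)q_J)/2) - 58q_J = (200 - (1/4)q_J)q_J - 58q_J.
Leader FOC: 142 - (1/2)q_J = 0, so q_J = 284.
Then q_U = (284 - (1/2)·284) = 142.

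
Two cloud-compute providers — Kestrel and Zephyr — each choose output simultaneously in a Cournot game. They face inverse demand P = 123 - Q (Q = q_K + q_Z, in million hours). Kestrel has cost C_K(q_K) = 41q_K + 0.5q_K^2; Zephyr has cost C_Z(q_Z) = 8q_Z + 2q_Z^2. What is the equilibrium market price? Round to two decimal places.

Kestrel's profit: π_K = (123 - Q)q_K - (41q_K + (1/2)q_K²). Setting ∂π_K/∂q_K = 0: 82 - 3q_K - (q_Z) = 0.
Zephyr's profit: π_Z = (123 - Q)q_Z - (8q_Z + 2q_Z²). Setting ∂π_Z/∂q_Z = 0: 115 - 6q_Z - (q_K) = 0.
So q_K = (82 - q_Z)/3 and q_Z = (115 - q_K)/6.
Solving the pair: q_K = 377/17, q_Z = 263/17.
Total output Q = 640/17, so price P = 123 - 640/17 = 1451/17.

85.35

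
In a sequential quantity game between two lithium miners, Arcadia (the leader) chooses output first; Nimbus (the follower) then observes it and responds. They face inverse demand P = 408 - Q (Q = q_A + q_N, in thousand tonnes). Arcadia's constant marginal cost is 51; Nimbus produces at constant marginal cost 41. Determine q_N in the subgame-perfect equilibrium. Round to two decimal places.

Solve by backward induction. Given q_A, the follower Nimbus maximises π_N = (408 - q_A - q_N)q_N - 41q_N.
∂π_N/∂q_N = 367 - q_A - 2q_N = 0 gives the reaction function q_N = (367 - q_A)/2.
The leader anticipates this reaction. Substituting into P = 408 - Q gives P = 449/2 - (1/2)q_A, so π_A = (449/2 - (1/2)q_A)q_A - 51q_A.
Maximising: ∂π_A/∂q_A = 347/2 - q_A = 0, giving q_A = 347/2.
Then q_N = (367 - 347/2)/2 = 387/4.

96.75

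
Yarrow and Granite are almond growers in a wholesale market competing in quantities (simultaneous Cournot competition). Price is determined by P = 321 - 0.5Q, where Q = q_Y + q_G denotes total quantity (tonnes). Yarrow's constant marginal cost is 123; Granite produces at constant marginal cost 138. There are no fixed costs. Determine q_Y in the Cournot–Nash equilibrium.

Yarrow's profit: π_Y = (321 - 0.5Q)q_Y - (123q_Y). Setting ∂π_Y/∂q_Y = 0: 198 - q_Y - (1/2)(q_G) = 0.
Granite's first-order condition: 183 - q_G - (1/2)(q_Y) = 0.
Best responses: q_Y = (198 - (1/2)q_G), q_G = (183 - (1/2)q_Y).
Substituting one into the other gives q_Y = 142 and q_G = 112.

142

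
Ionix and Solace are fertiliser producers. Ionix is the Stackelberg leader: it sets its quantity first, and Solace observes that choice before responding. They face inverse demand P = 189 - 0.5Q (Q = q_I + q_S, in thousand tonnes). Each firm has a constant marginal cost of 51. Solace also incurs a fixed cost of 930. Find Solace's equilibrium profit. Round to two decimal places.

1450.50

Solve by backward induction. Given q_I, the follower Solace maximises π_S = (189 - (1/2)q_I - (1/2)q_S)q_S - 51q_S.
Follower FOC: 138 - (1/2)q_I - q_S = 0, so q_S(q_I) = (138 - (1/2)q_I).
Ionix substitutes q_S(q_I) into its own profit: π_I = q_I(189 - (1/2)q_I - (138 - (1/2)q_I)/2) - 51q_I = (120 - (1/4)q_I)q_I - 51q_I.
Leader FOC: 69 - (1/2)q_I = 0, so q_I = 138.
Then q_S = (138 - (1/2)·138) = 69.
Price P = 189 - (1/2)·207 = 171/2.
Solace's profit: (171/2 - 51)·69 - 930 = 1450.5000.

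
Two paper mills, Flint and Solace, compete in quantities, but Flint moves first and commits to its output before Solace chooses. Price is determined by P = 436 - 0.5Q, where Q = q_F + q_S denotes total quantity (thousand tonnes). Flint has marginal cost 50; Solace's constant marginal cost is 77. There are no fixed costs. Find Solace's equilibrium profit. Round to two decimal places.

11628.13

The follower Solace best-responds to any q_F: π_S = (436 - 0.5Q)q_S - 77q_S.
Follower FOC: 359 - (1/2)q_F - q_S = 0, so q_S(q_F) = (359 - (1/2)q_F).
Flint substitutes q_S(q_F) into its own profit: π_F = q_F(436 - (1/2)q_F - (359 - (1/2)q_F)/2) - 50q_F = (513/2 - (1/4)q_F)q_F - 50q_F.
Maximising: ∂π_F/∂q_F = 413/2 - (1/2)q_F = 0, giving q_F = 413.
Then q_S = (359 - (1/2)·413) = 305/2.
Price P = 436 - (1/2)·(1131/2) = 613/4.
Solace's profit: (613/4 - 77)·(305/2) = 11628.1250.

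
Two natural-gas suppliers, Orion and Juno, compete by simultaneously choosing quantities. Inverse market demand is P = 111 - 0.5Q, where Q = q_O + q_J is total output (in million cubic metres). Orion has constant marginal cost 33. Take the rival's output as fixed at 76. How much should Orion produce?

With the rival's output fixed at 76, Orion's profit is π_O = (111 - (1/2)·76 - (1/2)q_O)q_O - (33q_O) = (73 - (1/2)q_O)q_O - (33q_O).
∂π_O/∂q_O = 40 - q_O = 0, so q_O = 40.

40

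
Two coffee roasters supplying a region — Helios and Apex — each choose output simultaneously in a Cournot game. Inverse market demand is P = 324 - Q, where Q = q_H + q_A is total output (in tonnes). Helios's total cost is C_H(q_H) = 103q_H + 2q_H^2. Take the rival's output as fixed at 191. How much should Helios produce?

5

With the rival's output fixed at 191, Helios's profit is π_H = (324 - 191 - q_H)q_H - (103q_H + 2q_H²) = (133 - q_H)q_H - (103q_H + 2q_H²).
∂π_H/∂q_H = 30 - 6q_H = 0, so q_H = 5.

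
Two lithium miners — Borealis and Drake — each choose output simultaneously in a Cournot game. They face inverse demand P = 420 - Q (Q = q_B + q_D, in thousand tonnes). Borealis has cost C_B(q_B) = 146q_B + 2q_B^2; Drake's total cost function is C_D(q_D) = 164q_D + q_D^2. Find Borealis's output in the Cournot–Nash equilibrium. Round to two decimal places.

Borealis's profit: π_B = (420 - Q)q_B - (146q_B + 2q_B²). Setting ∂π_B/∂q_B = 0: 274 - 6q_B - (q_D) = 0.
Drake's first-order condition: 256 - 4q_D - (q_B) = 0.
So q_B = (274 - q_D)/6 and q_D = (256 - q_B)/4.
Substituting one into the other gives q_B = 840/23 and q_D = 1262/23.

36.52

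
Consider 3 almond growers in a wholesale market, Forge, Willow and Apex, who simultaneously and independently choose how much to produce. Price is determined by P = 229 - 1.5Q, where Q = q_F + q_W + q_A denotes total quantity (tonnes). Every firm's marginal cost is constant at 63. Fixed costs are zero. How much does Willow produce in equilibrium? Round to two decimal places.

A representative firm's profit is π_i = q_i(229 - 1.5Q) - 63q_i.
First-order condition (treating rivals' output as given): 166 - 3q_i - (3/2)·Σ_{j≠i} q_j = 0.
By symmetry each firm produces the same amount; substituting Σ_{j≠i} q_j = 2q_i yields q_i = 166/6 = 83/3.

27.67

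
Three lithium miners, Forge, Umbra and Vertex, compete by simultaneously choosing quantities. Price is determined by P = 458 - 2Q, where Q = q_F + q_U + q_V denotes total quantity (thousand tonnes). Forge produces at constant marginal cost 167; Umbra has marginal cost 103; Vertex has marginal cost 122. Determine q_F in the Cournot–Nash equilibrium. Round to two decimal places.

22.75

Forge's profit: π_F = (458 - 2Q)q_F - (167q_F). Setting ∂π_F/∂q_F = 0: 291 - 4q_F - 2(q_U + q_V) = 0.
Umbra's first-order condition: 355 - 4q_U - 2(q_F + q_V) = 0.
Vertex's first-order condition: 336 - 4q_V - 2(q_F + q_U) = 0.
Summing all 3 equations gives 982 − 8Q = 0, hence Q = 491/4.
Back-substituting: q_F = (291 − 491/2)/2 = 91/4, q_U = (355 − 491/2)/2 = 219/4, q_V = (336 − 491/2)/2 = 181/4.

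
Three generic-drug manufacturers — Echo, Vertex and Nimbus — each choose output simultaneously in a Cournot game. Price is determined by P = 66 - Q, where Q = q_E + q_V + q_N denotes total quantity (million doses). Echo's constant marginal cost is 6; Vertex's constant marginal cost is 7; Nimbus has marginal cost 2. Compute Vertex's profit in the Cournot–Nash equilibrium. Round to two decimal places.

Echo's profit: π_E = (66 - Q)q_E - (6q_E). Setting ∂π_E/∂q_E = 0: 60 - 2q_E - (q_V + q_N) = 0.
Vertex's first-order condition: 59 - 2q_V - (q_E + q_N) = 0.
Nimbus's first-order condition: 64 - 2q_N - (q_E + q_V) = 0.
Adding the 3 conditions: 183 − 2Q − 2Q = 0, i.e. Q = 183/4.
Back-substituting: q_E = (60 − 183/4) = 57/4, q_V = (59 − 183/4) = 53/4, q_N = (64 − 183/4) = 73/4.
Price P = 66 - 183/4 = 81/4.
Vertex's profit: (81/4 - 7)·(53/4) = 175.5625.

175.56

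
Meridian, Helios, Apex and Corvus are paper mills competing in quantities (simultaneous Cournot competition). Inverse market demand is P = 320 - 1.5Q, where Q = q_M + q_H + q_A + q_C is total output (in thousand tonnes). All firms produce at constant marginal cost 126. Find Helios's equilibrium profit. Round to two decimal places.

A representative firm's profit is π_i = q_i(320 - 1.5Q) - 126q_i.
Setting ∂π_i/∂q_i = 0 with rivals' quantities fixed: 194 - 3q_i - (3/2)·Σ_{j≠i} q_j = 0.
With identical firms every q_j equals q_i, so Σ_{j≠i} q_j = 3q_i and 194 = (15/2)q_i, giving q_i = 388/15.
Price P = 320 - (3/2)·(1552/15) = 824/5.
Helios's profit: (824/5 - 126)·(388/15) = 1003.6267.

1003.63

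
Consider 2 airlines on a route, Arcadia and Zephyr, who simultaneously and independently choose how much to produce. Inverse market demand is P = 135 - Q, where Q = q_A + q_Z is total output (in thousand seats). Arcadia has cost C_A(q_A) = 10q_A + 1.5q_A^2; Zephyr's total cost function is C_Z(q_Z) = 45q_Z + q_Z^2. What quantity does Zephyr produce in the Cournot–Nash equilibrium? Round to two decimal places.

Arcadia's profit: π_A = (135 - Q)q_A - (10q_A + (3/2)q_A²). Setting ∂π_A/∂q_A = 0: 125 - 5q_A - (q_Z) = 0.
Zephyr's profit: π_Z = (135 - Q)q_Z - (45q_Z + q_Z²). Setting ∂π_Z/∂q_Z = 0: 90 - 4q_Z - (q_A) = 0.
Rearranging gives the reaction functions q_A = (125 - q_Z)/5 and q_Z = (90 - q_A)/4.
Substituting one into the other gives q_A = 410/19 and q_Z = 325/19.

17.11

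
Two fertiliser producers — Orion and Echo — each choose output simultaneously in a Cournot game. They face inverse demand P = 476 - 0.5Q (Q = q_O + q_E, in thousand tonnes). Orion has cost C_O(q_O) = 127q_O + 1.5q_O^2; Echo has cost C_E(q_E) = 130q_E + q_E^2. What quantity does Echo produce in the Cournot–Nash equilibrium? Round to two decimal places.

102.94

Orion's profit: π_O = (476 - 0.5Q)q_O - (127q_O + (3/2)q_O²). Setting ∂π_O/∂q_O = 0: 349 - 4q_O - (1/2)(q_E) = 0.
Echo's profit: π_E = (476 - 0.5Q)q_E - (130q_E + q_E²). Setting ∂π_E/∂q_E = 0: 346 - 3q_E - (1/2)(q_O) = 0.
So q_O = (349 - (1/2)q_E)/4 and q_E = (346 - (1/2)q_O)/3.
Solving the pair: q_O = 74.3830, q_E = 102.9362.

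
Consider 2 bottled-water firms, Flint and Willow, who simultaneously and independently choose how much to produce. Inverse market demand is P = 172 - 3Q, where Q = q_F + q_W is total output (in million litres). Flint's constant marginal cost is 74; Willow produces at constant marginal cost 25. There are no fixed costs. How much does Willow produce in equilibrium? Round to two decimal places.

Flint's profit: π_F = (172 - 3Q)q_F - (74q_F). Setting ∂π_F/∂q_F = 0: 98 - 6q_F - 3(q_W) = 0.
Willow's profit: π_W = (172 - 3Q)q_W - (25q_W). Setting ∂π_W/∂q_W = 0: 147 - 6q_W - 3(q_F) = 0.
So q_F = (98 - 3q_W)/6 and q_W = (147 - 3q_F)/6.
Substituting one into the other gives q_F = 49/9 and q_W = 196/9.

21.78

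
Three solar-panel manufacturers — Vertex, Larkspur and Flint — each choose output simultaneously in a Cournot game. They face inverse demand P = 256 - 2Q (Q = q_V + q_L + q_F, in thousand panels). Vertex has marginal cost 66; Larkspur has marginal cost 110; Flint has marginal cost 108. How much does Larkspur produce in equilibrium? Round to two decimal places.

12.50

Vertex's profit: π_V = (256 - 2Q)q_V - (66q_V). Setting ∂π_V/∂q_V = 0: 190 - 4q_V - 2(q_L + q_F) = 0.
Larkspur's profit: π_L = (256 - 2Q)q_L - (110q_L). Setting ∂π_L/∂q_L = 0: 146 - 4q_L - 2(q_V + q_F) = 0.
Flint's first-order condition: 148 - 4q_F - 2(q_V + q_L) = 0.
Adding the 3 conditions: 484 − 4Q − 4Q = 0, i.e. Q = 121/2.
Back-substituting: q_V = (190 − 121)/2 = 69/2, q_L = (146 − 121)/2 = 25/2, q_F = (148 − 121)/2 = 27/2.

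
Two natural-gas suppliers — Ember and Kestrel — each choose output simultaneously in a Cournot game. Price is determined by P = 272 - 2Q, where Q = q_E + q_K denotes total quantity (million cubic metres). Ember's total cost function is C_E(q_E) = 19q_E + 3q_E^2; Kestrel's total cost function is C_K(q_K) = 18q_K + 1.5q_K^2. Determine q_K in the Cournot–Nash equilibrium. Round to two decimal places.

Ember's profit: π_E = (272 - 2Q)q_E - (19q_E + 3q_E²). Setting ∂π_E/∂q_E = 0: 253 - 10q_E - 2(q_K) = 0.
Kestrel's first-order condition: 254 - 7q_K - 2(q_E) = 0.
Best responses: q_E = (253 - 2q_K)/10, q_K = (254 - 2q_E)/7.
Solving the pair: q_E = 421/22, q_K = 339/11.

30.82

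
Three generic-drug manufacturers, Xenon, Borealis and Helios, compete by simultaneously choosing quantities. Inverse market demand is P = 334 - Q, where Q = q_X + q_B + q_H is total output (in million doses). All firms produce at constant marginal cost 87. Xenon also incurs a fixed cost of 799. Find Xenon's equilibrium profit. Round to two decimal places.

3014.06

Each firm earns π_i = (334 - Q)q_i - 87q_i.
First-order condition (treating rivals' output as given): 247 - 2q_i - Σ_{j≠i} q_j = 0.
With identical firms every q_j equals q_i, so Σ_{j≠i} q_j = 2q_i and 247 = 4q_i, giving q_i = 247/4.
Price P = 334 - 741/4 = 595/4.
Xenon's profit: (595/4 - 87)·(247/4) - 799 = 3014.0625.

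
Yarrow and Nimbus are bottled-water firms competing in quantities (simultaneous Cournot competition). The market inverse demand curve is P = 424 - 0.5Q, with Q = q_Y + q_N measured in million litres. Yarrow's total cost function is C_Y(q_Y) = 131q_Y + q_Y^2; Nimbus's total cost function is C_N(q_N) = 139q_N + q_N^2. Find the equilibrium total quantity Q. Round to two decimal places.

Yarrow's profit: π_Y = (424 - 0.5Q)q_Y - (131q_Y + q_Y²). Setting ∂π_Y/∂q_Y = 0: 293 - 3q_Y - (1/2)(q_N) = 0.
Nimbus's first-order condition: 285 - 3q_N - (1/2)(q_Y) = 0.
So q_Y = (293 - (1/2)q_N)/3 and q_N = (285 - (1/2)q_Y)/3.
Solving the pair: q_Y = 84.1714, q_N = 80.9714.
Total output Q = 84.1714 + 80.9714 = 1156/7.

165.14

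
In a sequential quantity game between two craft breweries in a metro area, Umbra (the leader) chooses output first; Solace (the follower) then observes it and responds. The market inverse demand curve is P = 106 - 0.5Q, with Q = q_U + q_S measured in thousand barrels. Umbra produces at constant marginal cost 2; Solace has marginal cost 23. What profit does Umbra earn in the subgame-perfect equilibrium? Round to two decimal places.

The follower Solace best-responds to any q_U: π_S = (106 - 0.5Q)q_S - 23q_S.
Follower FOC: 83 - (1/2)q_U - q_S = 0, so q_S(q_U) = (83 - (1/2)q_U).
Umbra substitutes q_S(q_U) into its own profit: π_U = q_U(106 - (1/2)q_U - (83 - (1/2)q_U)/2) - 2q_U = (129/2 - (1/4)q_U)q_U - 2q_U.
Leader FOC: 125/2 - (1/2)q_U = 0, so q_U = 125.
Then q_S = (83 - (1/2)·125) = 41/2.
Price P = 106 - (1/2)·(291/2) = 133/4.
Umbra's profit: (133/4 - 2)·125 = 3906.2500.

3906.25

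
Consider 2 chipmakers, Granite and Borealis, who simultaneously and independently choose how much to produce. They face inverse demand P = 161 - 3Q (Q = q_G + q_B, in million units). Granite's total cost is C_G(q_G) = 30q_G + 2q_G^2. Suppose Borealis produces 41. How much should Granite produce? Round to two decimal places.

0.80

With the rival's output fixed at 41, Granite's profit is π_G = (161 - 3·41 - 3q_G)q_G - (30q_G + 2q_G²) = (38 - 3q_G)q_G - (30q_G + 2q_G²).
∂π_G/∂q_G = 8 - 10q_G = 0, so q_G = 4/5.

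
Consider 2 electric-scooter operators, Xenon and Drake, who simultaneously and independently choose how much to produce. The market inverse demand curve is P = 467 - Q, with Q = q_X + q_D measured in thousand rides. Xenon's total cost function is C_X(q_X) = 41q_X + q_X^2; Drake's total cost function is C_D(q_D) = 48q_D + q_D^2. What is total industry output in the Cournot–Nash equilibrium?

Xenon's profit: π_X = (467 - Q)q_X - (41q_X + q_X²). Setting ∂π_X/∂q_X = 0: 426 - 4q_X - (q_D) = 0.
Drake's first-order condition: 419 - 4q_D - (q_X) = 0.
So q_X = (426 - q_D)/4 and q_D = (419 - q_X)/4.
Solving the pair: q_X = 257/3, q_D = 250/3.
Total output Q = 257/3 + 250/3 = 169.

169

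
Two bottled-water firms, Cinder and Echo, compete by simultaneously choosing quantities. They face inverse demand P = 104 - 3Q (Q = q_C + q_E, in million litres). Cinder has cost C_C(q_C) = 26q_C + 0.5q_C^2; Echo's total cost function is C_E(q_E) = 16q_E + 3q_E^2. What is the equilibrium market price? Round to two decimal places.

Cinder's profit: π_C = (104 - 3Q)q_C - (26q_C + (1/2)q_C²). Setting ∂π_C/∂q_C = 0: 78 - 7q_C - 3(q_E) = 0.
Echo's first-order condition: 88 - 12q_E - 3(q_C) = 0.
Best responses: q_C = (78 - 3q_E)/7, q_E = (88 - 3q_C)/12.
Substituting one into the other gives q_C = 224/25 and q_E = 382/75.
Total output Q = 1054/75, so price P = 104 - 3·(1054/75) = 1546/25.

61.84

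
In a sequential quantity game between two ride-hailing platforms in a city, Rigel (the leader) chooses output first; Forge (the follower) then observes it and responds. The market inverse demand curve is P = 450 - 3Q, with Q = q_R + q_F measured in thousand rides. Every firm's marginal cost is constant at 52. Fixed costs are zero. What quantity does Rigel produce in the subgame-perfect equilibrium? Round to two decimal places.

Solve by backward induction. Given q_R, the follower Forge maximises π_F = (450 - 3q_R - 3q_F)q_F - 52q_F.
Setting the follower's marginal profit to zero, 398 - 3q_R - 6q_F = 0, i.e. q_F = (398 - 3q_R)/6.
The leader anticipates this reaction. Substituting into P = 450 - 3Q gives P = 251 - (3/2)q_R, so π_R = (251 - (3/2)q_R)q_R - 52q_R.
Leader FOC: 199 - 3q_R = 0, so q_R = 199/3.
Then q_F = (398 - 3·(199/3))/6 = 199/6.

66.33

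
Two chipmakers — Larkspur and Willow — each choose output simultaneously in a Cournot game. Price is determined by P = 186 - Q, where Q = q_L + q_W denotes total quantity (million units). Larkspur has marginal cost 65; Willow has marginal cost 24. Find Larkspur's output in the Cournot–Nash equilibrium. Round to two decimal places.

Larkspur's profit: π_L = (186 - Q)q_L - (65q_L). Setting ∂π_L/∂q_L = 0: 121 - 2q_L - (q_W) = 0.
Willow's profit: π_W = (186 - Q)q_W - (24q_W). Setting ∂π_W/∂q_W = 0: 162 - 2q_W - (q_L) = 0.
Rearranging gives the reaction functions q_L = (121 - q_W)/2 and q_W = (162 - q_L)/2.
Solving the pair: q_L = 80/3, q_W = 203/3.

26.67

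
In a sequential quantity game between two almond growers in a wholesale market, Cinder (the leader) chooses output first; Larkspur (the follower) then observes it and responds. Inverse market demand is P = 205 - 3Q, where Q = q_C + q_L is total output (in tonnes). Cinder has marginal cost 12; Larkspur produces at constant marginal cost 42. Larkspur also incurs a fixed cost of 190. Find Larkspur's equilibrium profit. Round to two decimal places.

Solve by backward induction. Given q_C, the follower Larkspur maximises π_L = (205 - 3q_C - 3q_L)q_L - 42q_L.
Follower FOC: 163 - 3q_C - 6q_L = 0, so q_L(q_C) = (163 - 3q_C)/6.
The leader anticipates this reaction. Substituting into P = 205 - 3Q gives P = 247/2 - (3/2)q_C, so π_C = (247/2 - (3/2)q_C)q_C - 12q_C.
Leader FOC: 223/2 - 3q_C = 0, so q_C = 223/6.
Then q_L = (163 - 3·(223/6))/6 = 103/12.
Price P = 205 - 3·(183/4) = 271/4.
Larkspur's profit: (271/4 - 42)·(103/12) - 190 = 1489/48.

31.02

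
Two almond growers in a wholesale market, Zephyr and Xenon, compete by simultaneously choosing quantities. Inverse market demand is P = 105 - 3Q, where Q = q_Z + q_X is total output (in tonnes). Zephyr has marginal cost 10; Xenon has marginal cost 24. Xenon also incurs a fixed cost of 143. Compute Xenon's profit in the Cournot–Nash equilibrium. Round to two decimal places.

23.26

Zephyr's profit: π_Z = (105 - 3Q)q_Z - (10q_Z). Setting ∂π_Z/∂q_Z = 0: 95 - 6q_Z - 3(q_X) = 0.
Xenon's first-order condition: 81 - 6q_X - 3(q_Z) = 0.
Rearranging gives the reaction functions q_Z = (95 - 3q_X)/6 and q_X = (81 - 3q_Z)/6.
Solving the pair: q_Z = 109/9, q_X = 67/9.
Price P = 105 - 3·(176/9) = 139/3.
Xenon's profit: (139/3 - 24)·(67/9) - 143 = 628/27.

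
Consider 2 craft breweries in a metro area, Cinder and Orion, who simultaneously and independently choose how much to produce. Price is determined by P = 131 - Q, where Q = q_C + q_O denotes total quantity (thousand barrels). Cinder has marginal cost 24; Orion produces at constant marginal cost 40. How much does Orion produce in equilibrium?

Cinder's profit: π_C = (131 - Q)q_C - (24q_C). Setting ∂π_C/∂q_C = 0: 107 - 2q_C - (q_O) = 0.
Orion's first-order condition: 91 - 2q_O - (q_C) = 0.
So q_C = (107 - q_O)/2 and q_O = (91 - q_C)/2.
Solving the pair: q_C = 41, q_O = 25.

25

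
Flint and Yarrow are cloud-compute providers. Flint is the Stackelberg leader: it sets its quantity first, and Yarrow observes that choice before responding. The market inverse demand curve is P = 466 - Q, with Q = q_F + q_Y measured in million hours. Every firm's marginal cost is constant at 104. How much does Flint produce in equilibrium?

The follower Yarrow best-responds to any q_F: π_Y = (466 - Q)q_Y - 104q_Y.
Setting the follower's marginal profit to zero, 362 - q_F - 2q_Y = 0, i.e. q_Y = (362 - q_F)/2.
Flint substitutes q_Y(q_F) into its own profit: π_F = q_F(466 - q_F - (362 - q_F)/2) - 104q_F = (285 - (1/2)q_F)q_F - 104q_F.
Maximising: ∂π_F/∂q_F = 181 - q_F = 0, giving q_F = 181.
Then q_Y = (362 - 181)/2 = 181/2.

181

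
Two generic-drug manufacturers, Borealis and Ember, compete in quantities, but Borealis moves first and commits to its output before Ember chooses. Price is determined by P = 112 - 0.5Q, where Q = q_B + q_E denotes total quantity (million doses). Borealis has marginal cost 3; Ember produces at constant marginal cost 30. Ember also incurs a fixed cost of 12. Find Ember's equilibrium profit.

86

Solve by backward induction. Given q_B, the follower Ember maximises π_E = (112 - (1/2)q_B - (1/2)q_E)q_E - 30q_E.
Follower FOC: 82 - (1/2)q_B - q_E = 0, so q_E(q_B) = (82 - (1/2)q_B).
Borealis substitutes q_E(q_B) into its own profit: π_B = q_B(112 - (1/2)q_B - (82 - (1/2)q_B)/2) - 3q_B = (71 - (1/4)q_B)q_B - 3q_B.
The leader's first-order condition 68 - (1/2)q_B = 0 yields q_B = 136.
Then q_E = (82 - (1/2)·136) = 14.
Price P = 112 - (1/2)·150 = 37.
Ember's profit: (37 - 30)·14 - 12 = 86.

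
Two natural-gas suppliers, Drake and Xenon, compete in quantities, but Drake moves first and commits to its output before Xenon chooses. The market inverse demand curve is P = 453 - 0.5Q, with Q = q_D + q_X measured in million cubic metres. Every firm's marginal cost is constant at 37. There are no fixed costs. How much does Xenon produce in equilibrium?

Solve by backward induction. Given q_D, the follower Xenon maximises π_X = (453 - (1/2)q_D - (1/2)q_X)q_X - 37q_X.
∂π_X/∂q_X = 416 - (1/2)q_D - q_X = 0 gives the reaction function q_X = (416 - (1/2)q_D).
Drake substitutes q_X(q_D) into its own profit: π_D = q_D(453 - (1/2)q_D - (416 - (1/2)q_D)/2) - 37q_D = (245 - (1/4)q_D)q_D - 37q_D.
The leader's first-order condition 208 - (1/2)q_D = 0 yields q_D = 416.
Then q_X = (416 - (1/2)·416) = 208.

208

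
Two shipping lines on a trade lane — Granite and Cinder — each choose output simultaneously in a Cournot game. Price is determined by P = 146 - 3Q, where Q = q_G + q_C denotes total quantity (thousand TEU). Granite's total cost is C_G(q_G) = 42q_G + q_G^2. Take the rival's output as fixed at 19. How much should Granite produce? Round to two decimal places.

With the rival's output fixed at 19, Granite's profit is π_G = (146 - 3·19 - 3q_G)q_G - (42q_G + q_G²) = (89 - 3q_G)q_G - (42q_G + q_G²).
∂π_G/∂q_G = 47 - 8q_G = 0, so q_G = 47/8.

5.88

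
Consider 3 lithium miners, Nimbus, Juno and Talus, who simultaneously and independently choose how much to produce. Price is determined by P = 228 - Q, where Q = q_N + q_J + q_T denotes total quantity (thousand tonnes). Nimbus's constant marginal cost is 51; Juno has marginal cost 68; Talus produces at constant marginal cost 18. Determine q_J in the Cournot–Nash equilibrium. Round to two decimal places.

23.25

Nimbus's profit: π_N = (228 - Q)q_N - (51q_N). Setting ∂π_N/∂q_N = 0: 177 - 2q_N - (q_J + q_T) = 0.
Juno's first-order condition: 160 - 2q_J - (q_N + q_T) = 0.
Talus's first-order condition: 210 - 2q_T - (q_N + q_J) = 0.
Adding the 3 first-order conditions: 547 − 4Q = 0, so Q = 547/4.
Back-substituting: q_N = (177 − 547/4) = 161/4, q_J = (160 − 547/4) = 93/4, q_T = (210 − 547/4) = 293/4.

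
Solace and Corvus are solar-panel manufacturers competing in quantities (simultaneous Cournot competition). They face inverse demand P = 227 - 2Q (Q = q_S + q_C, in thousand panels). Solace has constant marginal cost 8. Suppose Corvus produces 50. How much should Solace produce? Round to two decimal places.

With the rival's output fixed at 50, Solace's profit is π_S = (227 - 2·50 - 2q_S)q_S - (8q_S) = (127 - 2q_S)q_S - (8q_S).
∂π_S/∂q_S = 119 - 4q_S = 0, so q_S = 119/4.

29.75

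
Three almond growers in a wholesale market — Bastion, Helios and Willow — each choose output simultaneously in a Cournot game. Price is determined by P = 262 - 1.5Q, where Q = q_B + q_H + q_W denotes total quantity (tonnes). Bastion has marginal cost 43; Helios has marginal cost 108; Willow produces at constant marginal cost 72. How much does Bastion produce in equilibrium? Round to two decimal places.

52.17

Bastion's profit: π_B = (262 - 1.5Q)q_B - (43q_B). Setting ∂π_B/∂q_B = 0: 219 - 3q_B - (3/2)(q_H + q_W) = 0.
Helios's first-order condition: 154 - 3q_H - (3/2)(q_B + q_W) = 0.
Willow's first-order condition: 190 - 3q_W - (3/2)(q_B + q_H) = 0.
Summing all 3 equations gives 563 − 6Q = 0, hence Q = 563/6.
Back-substituting: q_B = (219 − 563/4)/(3/2) = 313/6, q_H = (154 − 563/4)/(3/2) = 53/6, q_W = (190 − 563/4)/(3/2) = 197/6.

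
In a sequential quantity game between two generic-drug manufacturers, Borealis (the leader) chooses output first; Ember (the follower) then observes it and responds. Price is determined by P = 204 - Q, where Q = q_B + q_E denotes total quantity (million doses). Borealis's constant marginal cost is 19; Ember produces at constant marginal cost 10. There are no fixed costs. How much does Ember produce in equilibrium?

Solve by backward induction. Given q_B, the follower Ember maximises π_E = (204 - q_B - q_E)q_E - 10q_E.
Setting the follower's marginal profit to zero, 194 - q_B - 2q_E = 0, i.e. q_E = (194 - q_B)/2.
Borealis substitutes q_E(q_B) into its own profit: π_B = q_B(204 - q_B - (194 - q_B)/2) - 19q_B = (107 - (1/2)q_B)q_B - 19q_B.
The leader's first-order condition 88 - q_B = 0 yields q_B = 88.
Then q_E = (194 - 88)/2 = 53.

53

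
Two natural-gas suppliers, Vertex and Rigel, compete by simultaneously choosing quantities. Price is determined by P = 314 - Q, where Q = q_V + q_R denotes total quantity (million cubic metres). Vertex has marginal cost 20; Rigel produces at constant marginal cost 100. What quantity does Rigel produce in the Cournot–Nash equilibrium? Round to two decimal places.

44.67

Vertex's profit: π_V = (314 - Q)q_V - (20q_V). Setting ∂π_V/∂q_V = 0: 294 - 2q_V - (q_R) = 0.
Rigel's profit: π_R = (314 - Q)q_R - (100q_R). Setting ∂π_R/∂q_R = 0: 214 - 2q_R - (q_V) = 0.
Best responses: q_V = (294 - q_R)/2, q_R = (214 - q_V)/2.
Substituting one into the other gives q_V = 374/3 and q_R = 134/3.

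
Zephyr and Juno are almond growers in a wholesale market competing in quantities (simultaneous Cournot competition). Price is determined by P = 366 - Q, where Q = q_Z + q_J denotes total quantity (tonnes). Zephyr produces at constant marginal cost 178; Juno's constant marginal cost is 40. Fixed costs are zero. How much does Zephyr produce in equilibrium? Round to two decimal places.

Zephyr's profit: π_Z = (366 - Q)q_Z - (178q_Z). Setting ∂π_Z/∂q_Z = 0: 188 - 2q_Z - (q_J) = 0.
Juno's first-order condition: 326 - 2q_J - (q_Z) = 0.
So q_Z = (188 - q_J)/2 and q_J = (326 - q_Z)/2.
Solving the pair: q_Z = 50/3, q_J = 464/3.

16.67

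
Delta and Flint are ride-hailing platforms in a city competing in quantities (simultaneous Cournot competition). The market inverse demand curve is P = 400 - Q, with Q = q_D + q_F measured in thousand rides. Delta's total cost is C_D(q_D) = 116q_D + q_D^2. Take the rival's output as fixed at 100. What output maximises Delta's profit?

46

With the rival's output fixed at 100, Delta's profit is π_D = (400 - 100 - q_D)q_D - (116q_D + q_D²) = (300 - q_D)q_D - (116q_D + q_D²).
∂π_D/∂q_D = 184 - 4q_D = 0, so q_D = 46.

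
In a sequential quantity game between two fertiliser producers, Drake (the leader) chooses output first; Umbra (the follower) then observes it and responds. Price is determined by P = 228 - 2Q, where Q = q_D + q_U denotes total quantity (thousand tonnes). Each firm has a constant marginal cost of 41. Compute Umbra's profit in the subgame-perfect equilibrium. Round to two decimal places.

1092.78

The follower Umbra best-responds to any q_D: π_U = (228 - 2Q)q_U - 41q_U.
∂π_U/∂q_U = 187 - 2q_D - 4q_U = 0 gives the reaction function q_U = (187 - 2q_D)/4.
Drake substitutes q_U(q_D) into its own profit: π_D = q_D(228 - 2q_D - (187 - 2q_D)/2) - 41q_D = (269/2 - q_D)q_D - 41q_D.
Leader FOC: 187/2 - 2q_D = 0, so q_D = 187/4.
Then q_U = (187 - 2·(187/4))/4 = 187/8.
Price P = 228 - 2·(561/8) = 351/4.
Umbra's profit: (351/4 - 41)·(187/8) = 1092.7813.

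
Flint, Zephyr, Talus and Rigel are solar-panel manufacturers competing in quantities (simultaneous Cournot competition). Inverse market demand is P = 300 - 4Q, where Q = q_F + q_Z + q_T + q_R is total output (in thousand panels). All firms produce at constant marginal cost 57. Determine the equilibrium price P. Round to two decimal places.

A representative firm's profit is π_i = q_i(300 - 4Q) - 57q_i.
Setting ∂π_i/∂q_i = 0 with rivals' quantities fixed: 243 - 8q_i - 4·Σ_{j≠i} q_j = 0.
With identical firms every q_j equals q_i, so Σ_{j≠i} q_j = 3q_i and 243 = 20q_i, giving q_i = 243/20.
Total output Q = 243/5, so price P = 300 - 4·(243/5) = 528/5.

105.60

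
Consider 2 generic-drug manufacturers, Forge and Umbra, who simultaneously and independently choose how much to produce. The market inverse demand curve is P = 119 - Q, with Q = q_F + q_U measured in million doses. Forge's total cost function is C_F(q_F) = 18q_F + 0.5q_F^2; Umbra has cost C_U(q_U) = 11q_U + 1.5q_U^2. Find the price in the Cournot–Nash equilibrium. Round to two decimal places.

Forge's profit: π_F = (119 - Q)q_F - (18q_F + (1/2)q_F²). Setting ∂π_F/∂q_F = 0: 101 - 3q_F - (q_U) = 0.
Umbra's profit: π_U = (119 - Q)q_U - (11q_U + (3/2)q_U²). Setting ∂π_U/∂q_U = 0: 108 - 5q_U - (q_F) = 0.
Best responses: q_F = (101 - q_U)/3, q_U = (108 - q_F)/5.
Solving the pair: q_F = 397/14, q_U = 223/14.
Total output Q = 310/7, so price P = 119 - 310/7 = 523/7.

74.71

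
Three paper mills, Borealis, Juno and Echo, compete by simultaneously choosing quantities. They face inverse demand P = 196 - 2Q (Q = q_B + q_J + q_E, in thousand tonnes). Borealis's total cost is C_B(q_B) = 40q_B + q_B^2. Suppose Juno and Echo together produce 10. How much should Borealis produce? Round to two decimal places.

With rivals' combined output fixed at 10, Borealis's profit is π_B = (196 - 2·10 - 2q_B)q_B - (40q_B + q_B²) = (176 - 2q_B)q_B - (40q_B + q_B²).
∂π_B/∂q_B = 136 - 6q_B = 0, so q_B = 68/3.

22.67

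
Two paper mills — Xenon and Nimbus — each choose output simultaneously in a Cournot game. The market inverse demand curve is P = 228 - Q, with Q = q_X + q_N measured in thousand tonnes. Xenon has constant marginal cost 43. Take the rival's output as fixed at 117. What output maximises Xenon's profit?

With the rival's output fixed at 117, Xenon's profit is π_X = (228 - 117 - q_X)q_X - (43q_X) = (111 - q_X)q_X - (43q_X).
∂π_X/∂q_X = 68 - 2q_X = 0, so q_X = 34.

34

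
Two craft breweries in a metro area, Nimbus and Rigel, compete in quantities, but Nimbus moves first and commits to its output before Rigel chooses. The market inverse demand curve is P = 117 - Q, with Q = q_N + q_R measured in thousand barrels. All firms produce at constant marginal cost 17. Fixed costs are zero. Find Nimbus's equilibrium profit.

1250

The follower Rigel best-responds to any q_N: π_R = (117 - Q)q_R - 17q_R.
Setting the follower's marginal profit to zero, 100 - q_N - 2q_R = 0, i.e. q_R = (100 - q_N)/2.
Nimbus substitutes q_R(q_N) into its own profit: π_N = q_N(117 - q_N - (100 - q_N)/2) - 17q_N = (67 - (1/2)q_N)q_N - 17q_N.
Maximising: ∂π_N/∂q_N = 50 - q_N = 0, giving q_N = 50.
Then q_R = (100 - 50)/2 = 25.
Price P = 117 - 75 = 42.
Nimbus's profit: (42 - 17)·50 = 1250.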